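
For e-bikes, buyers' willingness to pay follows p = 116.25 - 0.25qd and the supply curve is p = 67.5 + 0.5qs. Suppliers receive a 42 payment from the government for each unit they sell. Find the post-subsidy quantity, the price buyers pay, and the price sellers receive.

Pre-subsidy: 116.25 - 0.25q = 67.5 + 0.5q gives q* = 65 and p* = 100.
With the subsidy, sellers receive ps = pb + 42 for each unit, where pb is the price buyers pay.
On the curves, pb = 116.25 - 0.25q and ps = 67.5 + 0.5q; the wedge ps − pb = 42 gives 67.5 + 0.5q − (116.25 - 0.25q) = 42, so q' = 121.
Then pb = 116.25 − 0.25·121 = 86 and ps = 67.5 + 0.5·121 = 128.

q' = 121; buyers pay 86; sellers receive 128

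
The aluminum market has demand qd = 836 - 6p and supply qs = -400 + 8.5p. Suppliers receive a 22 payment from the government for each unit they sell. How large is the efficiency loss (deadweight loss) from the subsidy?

Deadweight loss = 24684/29

Pre-subsidy: 836 - 6p = -400 + 8.5p gives p* = 2472/29, q* = 9412/29.
With the subsidy, sellers receive ps = pb + 22 for each unit, where pb is the price buyers pay.
Supply in terms of pb becomes qs = -400 + 8.5(pb + 22) = -213 + 8.5pb. Setting this equal to demand: 836 - 6pb = -213 + 8.5pb, so pb = 2098/29.
Sellers receive ps = 2098/29 + 22 = 2736/29; q' = 836 − 6·(2098/29) = 11656/29.
The subsidy expands output by 11656/29 − 9412/29 = 2244/29 past the efficient level; on those units the gap between marginal cost and willingness to pay runs from 0 up to 22.
DWL = ½ × 22 × 2244/29 = 24684/29.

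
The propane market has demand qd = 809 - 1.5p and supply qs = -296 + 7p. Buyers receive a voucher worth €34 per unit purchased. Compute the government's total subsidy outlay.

Government cost = €22304

Pre-subsidy: 809 - 1.5p = -296 + 7p gives p* = 130, q* = 614.
With the rebate, buyers effectively pay pb = ps − 34, where ps is the price sellers receive.
Demand in terms of ps becomes qd = 809 − 1.5(ps − 34) = 860 - 1.5ps. Setting this equal to supply: 860 - 1.5ps = -296 + 7ps, so ps = 136.
Buyers pay pb = 136 − 34 = 102; q' = -296 + 7·136 = 656.
Government outlay = subsidy × quantity = 34 × 656 = 22304.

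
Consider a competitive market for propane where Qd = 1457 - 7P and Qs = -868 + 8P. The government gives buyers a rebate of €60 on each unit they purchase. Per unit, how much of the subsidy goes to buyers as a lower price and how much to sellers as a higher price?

Buyers gain €32 per unit; sellers gain €28 per unit

Pre-subsidy: 1457 - 7P = -868 + 8P gives P* = 155, Q* = 372.
With the rebate, buyers effectively pay Pb = Ps − 60, where Ps is the price sellers receive.
Demand in terms of Ps becomes Qd = 1457 − 7(Ps − 60) = 1877 - 7Ps. Setting this equal to supply: 1877 - 7Ps = -868 + 8Ps, so Ps = 183.
Buyers pay Pb = 183 − 60 = 123; Q' = -868 + 8·183 = 596.
Buyers' price falls by P* − Pb = 155 − 123 = 32; sellers' price rises by Ps − P* = 183 − 155 = 28.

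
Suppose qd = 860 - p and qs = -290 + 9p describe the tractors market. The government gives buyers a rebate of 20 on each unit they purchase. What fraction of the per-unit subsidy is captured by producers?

Producer share = 0.1

Pre-subsidy: 860 - p = -290 + 9p gives p* = 115, q* = 745.
With the rebate, buyers effectively pay pb = ps − 20, where ps is the price sellers receive.
Demand in terms of ps becomes qd = 860 − 1(ps − 20) = 880 - ps. Setting this equal to supply: 880 - ps = -290 + 9ps, so ps = 117.
Buyers pay pb = 117 − 20 = 97; q' = -290 + 9·117 = 763.
Buyers' price falls by p* − pb = 115 − 97 = 18; sellers' price rises by ps − p* = 117 − 115 = 2.
So producers capture 2/20 = 0.1 of each unit of subsidy.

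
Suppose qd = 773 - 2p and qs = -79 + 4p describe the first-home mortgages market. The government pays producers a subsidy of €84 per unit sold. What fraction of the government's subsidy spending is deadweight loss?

Pre-subsidy: 773 - 2p = -79 + 4p gives p* = 142, q* = 489.
With the subsidy, sellers receive ps = pb + 84 for each unit, where pb is the price buyers pay.
Supply in terms of pb becomes qs = -79 + 4(pb + 84) = 257 + 4pb. Setting this equal to demand: 773 - 2pb = 257 + 4pb, so pb = 86.
Sellers receive ps = 86 + 84 = 170; q' = 773 − 2·86 = 601.
ΔCS = ½(489 + 601)(142 − 86) = 30520; ΔPS = ½(489 + 601)(170 − 142) = 15260.
Government spending = 84 × 601 = 50484.
DWL = ½ × 84 × (601 − 489) = 4704; fraction = 4704 / 50484 = 56/601.

DWL / government spending = 56/601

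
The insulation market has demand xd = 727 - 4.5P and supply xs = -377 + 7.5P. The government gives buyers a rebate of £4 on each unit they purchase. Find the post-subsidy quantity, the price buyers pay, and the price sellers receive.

Pre-subsidy: 727 - 4.5P = -377 + 7.5P gives P* = 92, x* = 313.
With the rebate, buyers effectively pay Pb = Ps − 4, where Ps is the price sellers receive.
Demand in terms of Ps becomes xd = 727 − 4.5(Ps − 4) = 745 - 4.5Ps. Setting this equal to supply: 745 - 4.5Ps = -377 + 7.5Ps, so Ps = 93.5.
Buyers pay Pb = 93.5 − 4 = 89.5; x' = -377 + 7.5·93.5 = 324.25.

x' = 324.25; buyers pay £89.5; sellers receive £93.5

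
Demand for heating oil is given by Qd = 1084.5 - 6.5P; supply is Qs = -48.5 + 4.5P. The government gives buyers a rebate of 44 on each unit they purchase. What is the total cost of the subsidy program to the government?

Government cost = 23408

Pre-subsidy: 1084.5 - 6.5P = -48.5 + 4.5P gives P* = 103, Q* = 415.
With the rebate, buyers effectively pay Pb = Ps − 44, where Ps is the price sellers receive.
Demand in terms of Ps becomes Qd = 1084.5 − 6.5(Ps − 44) = 1370.5 - 6.5Ps. Setting this equal to supply: 1370.5 - 6.5Ps = -48.5 + 4.5Ps, so Ps = 129.
Buyers pay Pb = 129 − 44 = 85; Q' = -48.5 + 4.5·129 = 532.
Government outlay = subsidy × quantity = 44 × 532 = 23408.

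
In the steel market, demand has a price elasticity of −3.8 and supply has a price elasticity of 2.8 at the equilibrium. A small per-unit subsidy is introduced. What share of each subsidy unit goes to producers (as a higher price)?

Producer share = 19/33

For a small subsidy around the equilibrium, the benefit split depends on the relative slopes, which at a point are proportional to the elasticities.
Buyer share = εs/(εs + |εd|) = 2.8/(2.8 + 3.8) = 14/33; seller share = |εd|/(εs + |εd|) = 19/33.
So producers capture 19/33 of the subsidy.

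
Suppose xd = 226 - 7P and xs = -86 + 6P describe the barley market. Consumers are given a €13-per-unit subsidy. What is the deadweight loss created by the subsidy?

Pre-subsidy: 226 - 7P = -86 + 6P gives P* = 24, x* = 58.
With the rebate, buyers effectively pay Pb = Ps − 13, where Ps is the price sellers receive.
Demand in terms of Ps becomes xd = 226 − 7(Ps − 13) = 317 - 7Ps. Setting this equal to supply: 317 - 7Ps = -86 + 6Ps, so Ps = 31.
Buyers pay Pb = 31 − 13 = 18; x' = -86 + 6·31 = 100.
The subsidy expands output by 100 − 58 = 42 past the efficient level; on those units the gap between marginal cost and willingness to pay runs from 0 up to 13.
DWL = ½ × 13 × 42 = 273.

Deadweight loss = €273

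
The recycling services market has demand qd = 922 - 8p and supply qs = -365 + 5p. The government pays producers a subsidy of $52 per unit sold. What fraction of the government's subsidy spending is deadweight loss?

Pre-subsidy: 922 - 8p = -365 + 5p gives p* = 99, q* = 130.
With the subsidy, sellers receive ps = pb + 52 for each unit, where pb is the price buyers pay.
Supply in terms of pb becomes qs = -365 + 5(pb + 52) = -105 + 5pb. Setting this equal to demand: 922 - 8pb = -105 + 5pb, so pb = 79.
Sellers receive ps = 79 + 52 = 131; q' = 922 − 8·79 = 290.
ΔCS = ½(130 + 290)(99 − 79) = 4200; ΔPS = ½(130 + 290)(131 − 99) = 6720.
Government spending = 52 × 290 = 15080.
DWL = ½ × 52 × (290 − 130) = 4160; fraction = 4160 / 15080 = 8/29.

DWL / government spending = 8/29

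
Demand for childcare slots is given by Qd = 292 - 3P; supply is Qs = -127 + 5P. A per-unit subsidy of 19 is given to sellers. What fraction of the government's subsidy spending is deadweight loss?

Pre-subsidy: 292 - 3P = -127 + 5P gives P* = 52.375, Q* = 134.875.
With the subsidy, sellers receive Ps = Pb + 19 for each unit, where Pb is the price buyers pay.
Supply in terms of Pb becomes Qs = -127 + 5(Pb + 19) = -32 + 5Pb. Setting this equal to demand: 292 - 3Pb = -32 + 5Pb, so Pb = 40.5.
Sellers receive Ps = 40.5 + 19 = 59.5; Q' = 292 − 3·40.5 = 170.5.
ΔCS = ½(134.875 + 170.5)(52.375 − 40.5) = 1813.1640625; ΔPS = ½(134.875 + 170.5)(59.5 − 52.375) = 1087.8984375.
Government spending = 19 × 170.5 = 3239.5.
DWL = ½ × 19 × (170.5 − 134.875) = 338.4375; fraction = 338.4375 / 3239.5 = 285/2728.

DWL / government spending = 285/2728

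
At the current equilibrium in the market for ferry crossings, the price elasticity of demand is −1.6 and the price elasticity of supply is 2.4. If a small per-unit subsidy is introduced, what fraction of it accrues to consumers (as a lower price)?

Consumer share = 0.6

For a small subsidy around the equilibrium, the benefit split depends on the relative slopes, which at a point are proportional to the elasticities.
Buyer share = εs/(εs + |εd|) = 2.4/(2.4 + 1.6) = 0.6; seller share = |εd|/(εs + |εd|) = 0.4.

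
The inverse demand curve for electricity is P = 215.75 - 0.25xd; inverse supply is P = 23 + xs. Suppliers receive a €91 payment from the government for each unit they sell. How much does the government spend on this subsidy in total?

Government cost = €20657

Pre-subsidy: 215.75 - 0.25x = 23 + x gives x* = 154.2 and P* = 177.2.
With the subsidy, sellers receive Ps = Pb + 91 for each unit, where Pb is the price buyers pay.
On the curves, Pb = 215.75 - 0.25x and Ps = 23 + x; the wedge Ps − Pb = 91 gives 23 + x − (215.75 - 0.25x) = 91, so x' = 227.
Then Pb = 215.75 − 0.25·227 = 159 and Ps = 23 + 1·227 = 250.
Government outlay = subsidy × quantity = 91 × 227 = 20657.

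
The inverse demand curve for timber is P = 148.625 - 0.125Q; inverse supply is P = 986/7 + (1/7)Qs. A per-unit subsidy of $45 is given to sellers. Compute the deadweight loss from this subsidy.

Pre-subsidy: 148.625 - 0.125Q = 986/7 + (1/7)Q gives Q* = 29 and P* = 145.
With the subsidy, sellers receive Ps = Pb + 45 for each unit, where Pb is the price buyers pay.
On the curves, Pb = 148.625 - 0.125Q and Ps = 986/7 + (1/7)Q; the wedge Ps − Pb = 45 gives 986/7 + (1/7)Q − (148.625 - 0.125Q) = 45, so Q' = 197.
Then Pb = 148.625 − 0.125·197 = 124 and Ps = 986/7 + (1/7)·197 = 169.
The subsidy expands output by 197 − 29 = 168 past the efficient level; on those units the gap between marginal cost and willingness to pay runs from 0 up to 45.
DWL = ½ × 45 × 168 = 3780.

Deadweight loss = $3780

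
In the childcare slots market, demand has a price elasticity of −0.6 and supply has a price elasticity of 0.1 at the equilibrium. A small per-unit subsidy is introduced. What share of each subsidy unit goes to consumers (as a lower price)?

For a small subsidy around the equilibrium, the benefit split depends on the relative slopes, which at a point are proportional to the elasticities.
Buyer share = εs/(εs + |εd|) = 0.1/(0.1 + 0.6) = 1/7; seller share = |εd|/(εs + |εd|) = 6/7.

Consumer share = 1/7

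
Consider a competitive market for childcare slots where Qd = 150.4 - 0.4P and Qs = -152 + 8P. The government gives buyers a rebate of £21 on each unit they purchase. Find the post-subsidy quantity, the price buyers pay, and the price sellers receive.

Pre-subsidy: 150.4 - 0.4P = -152 + 8P gives P* = 36, Q* = 136.
With the rebate, buyers effectively pay Pb = Ps − 21, where Ps is the price sellers receive.
Demand in terms of Ps becomes Qd = 150.4 − 0.4(Ps − 21) = 158.8 - 0.4Ps. Setting this equal to supply: 158.8 - 0.4Ps = -152 + 8Ps, so Ps = 37.
Buyers pay Pb = 37 − 21 = 16; Q' = -152 + 8·37 = 144.

Q' = 144; buyers pay £16; sellers receive £37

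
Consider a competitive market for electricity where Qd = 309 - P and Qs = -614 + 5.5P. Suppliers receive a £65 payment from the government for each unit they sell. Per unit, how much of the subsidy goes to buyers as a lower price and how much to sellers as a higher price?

Pre-subsidy: 309 - P = -614 + 5.5P gives P* = 142, Q* = 167.
With the subsidy, sellers receive Ps = Pb + 65 for each unit, where Pb is the price buyers pay.
Supply in terms of Pb becomes Qs = -614 + 5.5(Pb + 65) = -256.5 + 5.5Pb. Setting this equal to demand: 309 - Pb = -256.5 + 5.5Pb, so Pb = 87.
Sellers receive Ps = 87 + 65 = 152; Q' = 309 − 1·87 = 222.
Buyers' price falls by P* − Pb = 142 − 87 = 55; sellers' price rises by Ps − P* = 152 − 142 = 10.

Buyers gain £55 per unit; sellers gain £10 per unit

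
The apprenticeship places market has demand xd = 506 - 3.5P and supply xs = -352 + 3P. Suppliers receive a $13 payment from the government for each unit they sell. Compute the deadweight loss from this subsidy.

Deadweight loss = $136.5

Pre-subsidy: 506 - 3.5P = -352 + 3P gives P* = 132, x* = 44.
With the subsidy, sellers receive Ps = Pb + 13 for each unit, where Pb is the price buyers pay.
Supply in terms of Pb becomes xs = -352 + 3(Pb + 13) = -313 + 3Pb. Setting this equal to demand: 506 - 3.5Pb = -313 + 3Pb, so Pb = 126.
Sellers receive Ps = 126 + 13 = 139; x' = 506 − 3.5·126 = 65.
The subsidy expands output by 65 − 44 = 21 past the efficient level; on those units the gap between marginal cost and willingness to pay runs from 0 up to 13.
DWL = ½ × 13 × 21 = 136.5.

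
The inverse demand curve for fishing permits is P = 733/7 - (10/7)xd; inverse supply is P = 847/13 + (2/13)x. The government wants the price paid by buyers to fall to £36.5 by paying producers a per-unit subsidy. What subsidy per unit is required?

At a buyer price of 36.5, quantity demanded is 73.3 − 0.7·36.5 = 47.75.
Sellers supply 47.75 only when they receive Ps = 847/13 + (2/13)·47.75 = 72.5.
s = Ps − Pb = 72.5 − 36.5 = 36.

Required subsidy s = £36 per unit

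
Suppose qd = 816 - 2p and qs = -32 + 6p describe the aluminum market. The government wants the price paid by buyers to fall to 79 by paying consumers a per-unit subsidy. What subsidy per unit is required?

At a buyer price of 79, quantity demanded is 816 − 2·79 = 658.
Sellers supply 658 only when they receive ps with -32 + 6·ps = 658, i.e. ps = 115.
s = ps − pb = 115 − 79 = 36.

Required subsidy s = 36 per unit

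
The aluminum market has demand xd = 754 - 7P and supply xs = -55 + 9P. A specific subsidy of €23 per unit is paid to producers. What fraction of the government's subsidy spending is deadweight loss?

DWL / government spending = 1449/15700

Pre-subsidy: 754 - 7P = -55 + 9P gives P* = 50.5625, x* = 400.0625.
With the subsidy, sellers receive Ps = Pb + 23 for each unit, where Pb is the price buyers pay.
Supply in terms of Pb becomes xs = -55 + 9(Pb + 23) = 152 + 9Pb. Setting this equal to demand: 754 - 7Pb = 152 + 9Pb, so Pb = 37.625.
Sellers receive Ps = 37.625 + 23 = 60.625; x' = 754 − 7·37.625 = 490.625.
ΔCS = ½(400.0625 + 490.625)(50.5625 − 37.625) = 5761.634765625; ΔPS = ½(400.0625 + 490.625)(60.625 − 50.5625) = 4481.271484375.
Government spending = 23 × 490.625 = 11284.375.
DWL = ½ × 23 × (490.625 − 400.0625) = 1041.46875; fraction = 1041.46875 / 11284.375 = 1449/15700.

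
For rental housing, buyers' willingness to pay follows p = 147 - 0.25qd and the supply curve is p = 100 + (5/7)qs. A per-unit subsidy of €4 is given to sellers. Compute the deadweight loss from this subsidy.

Pre-subsidy: 147 - 0.25q = 100 + (5/7)q gives q* = 1316/27 and p* = 3640/27.
With the subsidy, sellers receive ps = pb + 4 for each unit, where pb is the price buyers pay.
On the curves, pb = 147 - 0.25q and ps = 100 + (5/7)q; the wedge ps − pb = 4 gives 100 + (5/7)q − (147 - 0.25q) = 4, so q' = 476/9.
Then pb = 147 − 0.25·(476/9) = 1204/9 and ps = 100 + (5/7)·(476/9) = 1240/9.
The subsidy expands output by 476/9 − 1316/27 = 112/27 past the efficient level; on those units the gap between marginal cost and willingness to pay runs from 0 up to 4.
DWL = ½ × 4 × 112/27 = 224/27.

Deadweight loss = 224/27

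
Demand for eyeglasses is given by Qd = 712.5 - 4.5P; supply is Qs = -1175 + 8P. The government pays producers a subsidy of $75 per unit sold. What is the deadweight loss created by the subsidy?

Pre-subsidy: 712.5 - 4.5P = -1175 + 8P gives P* = 151, Q* = 33.
With the subsidy, sellers receive Ps = Pb + 75 for each unit, where Pb is the price buyers pay.
Supply in terms of Pb becomes Qs = -1175 + 8(Pb + 75) = -575 + 8Pb. Setting this equal to demand: 712.5 - 4.5Pb = -575 + 8Pb, so Pb = 103.
Sellers receive Ps = 103 + 75 = 178; Q' = 712.5 − 4.5·103 = 249.
The subsidy expands output by 249 − 33 = 216 past the efficient level; on those units the gap between marginal cost and willingness to pay runs from 0 up to 75.
DWL = ½ × 75 × 216 = 8100.

Deadweight loss = $8100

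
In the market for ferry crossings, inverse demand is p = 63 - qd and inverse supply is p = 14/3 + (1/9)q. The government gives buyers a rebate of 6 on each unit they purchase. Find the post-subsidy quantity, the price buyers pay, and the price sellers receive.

q' = 57.9; buyers pay 5.1; sellers receive 11.1

Pre-subsidy: 63 - q = 14/3 + (1/9)q gives q* = 52.5 and p* = 10.5.
With the rebate, buyers effectively pay pb = ps − 6, where ps is the price sellers receive.
On the curves, pb = 63 - q and ps = 14/3 + (1/9)q; the wedge ps − pb = 6 gives 14/3 + (1/9)q − (63 - q) = 6, so q' = 57.9.
Then pb = 63 − 1·57.9 = 5.1 and ps = 14/3 + (1/9)·57.9 = 11.1.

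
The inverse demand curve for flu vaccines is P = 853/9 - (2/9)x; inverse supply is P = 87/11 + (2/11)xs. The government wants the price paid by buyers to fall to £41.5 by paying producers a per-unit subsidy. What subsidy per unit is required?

At a buyer price of 41.5, quantity demanded is 426.5 − 4.5·41.5 = 239.75.
Sellers supply 239.75 only when they receive Ps = 87/11 + (2/11)·239.75 = 51.5.
s = Ps − Pb = 51.5 − 41.5 = 10.

Required subsidy s = £10 per unit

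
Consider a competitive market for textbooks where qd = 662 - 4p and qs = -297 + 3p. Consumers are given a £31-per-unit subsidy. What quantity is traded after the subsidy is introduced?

q' = 1170/7

Pre-subsidy: 662 - 4p = -297 + 3p gives p* = 137, q* = 114.
With the rebate, buyers effectively pay pb = ps − 31, where ps is the price sellers receive.
Demand in terms of ps becomes qd = 662 − 4(ps − 31) = 786 - 4ps. Setting this equal to supply: 786 - 4ps = -297 + 3ps, so ps = 1083/7.
Buyers pay pb = 1083/7 − 31 = 866/7; q' = -297 + 3·(1083/7) = 1170/7.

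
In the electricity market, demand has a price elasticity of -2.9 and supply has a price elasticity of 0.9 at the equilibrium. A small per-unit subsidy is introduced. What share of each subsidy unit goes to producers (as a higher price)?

Producer share = 29/38

For a small subsidy around the equilibrium, the benefit split depends on the relative slopes, which at a point are proportional to the elasticities.
Buyer share = εs/(εs + |εd|) = 0.9/(0.9 + 2.9) = 9/38; seller share = |εd|/(εs + |εd|) = 29/38.
So producers capture 29/38 of the subsidy.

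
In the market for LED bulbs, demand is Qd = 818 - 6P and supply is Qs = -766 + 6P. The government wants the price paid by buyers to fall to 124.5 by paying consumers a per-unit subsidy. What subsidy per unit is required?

At a buyer price of 124.5, quantity demanded is 818 − 6·124.5 = 71.
Sellers supply 71 only when they receive Ps with -766 + 6·Ps = 71, i.e. Ps = 139.5.
s = Ps − Pb = 139.5 − 124.5 = 15.

Required subsidy s = 15 per unit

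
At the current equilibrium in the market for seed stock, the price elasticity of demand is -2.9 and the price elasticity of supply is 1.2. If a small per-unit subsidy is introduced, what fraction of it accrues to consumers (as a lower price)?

Consumer share = 12/41

For a small subsidy around the equilibrium, the benefit split depends on the relative slopes, which at a point are proportional to the elasticities.
Buyer share = εs/(εs + |εd|) = 1.2/(1.2 + 2.9) = 12/41; seller share = |εd|/(εs + |εd|) = 29/41.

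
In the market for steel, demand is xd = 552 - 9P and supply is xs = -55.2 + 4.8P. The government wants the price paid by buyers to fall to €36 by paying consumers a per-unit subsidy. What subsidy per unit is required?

At a buyer price of 36, quantity demanded is 552 − 9·36 = 228.
Sellers supply 228 only when they receive Ps with -55.2 + 4.8·Ps = 228, i.e. Ps = 59.
s = Ps − Pb = 59 − 36 = 23.

Required subsidy s = €23 per unit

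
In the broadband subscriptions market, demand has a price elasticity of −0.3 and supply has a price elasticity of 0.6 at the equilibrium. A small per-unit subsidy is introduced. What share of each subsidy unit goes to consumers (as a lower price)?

Consumer share = 2/3

For a small subsidy around the equilibrium, the benefit split depends on the relative slopes, which at a point are proportional to the elasticities.
Buyer share = εs/(εs + |εd|) = 0.6/(0.6 + 0.3) = 2/3; seller share = |εd|/(εs + |εd|) = 1/3.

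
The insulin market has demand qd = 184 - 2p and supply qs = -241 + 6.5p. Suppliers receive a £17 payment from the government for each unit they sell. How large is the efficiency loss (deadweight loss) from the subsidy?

Deadweight loss = £221

Pre-subsidy: 184 - 2p = -241 + 6.5p gives p* = 50, q* = 84.
With the subsidy, sellers receive ps = pb + 17 for each unit, where pb is the price buyers pay.
Supply in terms of pb becomes qs = -241 + 6.5(pb + 17) = -130.5 + 6.5pb. Setting this equal to demand: 184 - 2pb = -130.5 + 6.5pb, so pb = 37.
Sellers receive ps = 37 + 17 = 54; q' = 184 − 2·37 = 110.
The subsidy expands output by 110 − 84 = 26 past the efficient level; on those units the gap between marginal cost and willingness to pay runs from 0 up to 17.
DWL = ½ × 17 × 26 = 221.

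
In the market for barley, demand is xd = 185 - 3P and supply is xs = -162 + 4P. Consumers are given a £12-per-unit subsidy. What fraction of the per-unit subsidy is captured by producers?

Producer share = 3/7

Pre-subsidy: 185 - 3P = -162 + 4P gives P* = 347/7, x* = 254/7.
With the rebate, buyers effectively pay Pb = Ps − 12, where Ps is the price sellers receive.
Demand in terms of Ps becomes xd = 185 − 3(Ps − 12) = 221 - 3Ps. Setting this equal to supply: 221 - 3Ps = -162 + 4Ps, so Ps = 383/7.
Buyers pay Pb = 383/7 − 12 = 299/7; x' = -162 + 4·(383/7) = 398/7.
Buyers' price falls by P* − Pb = 347/7 − 299/7 = 48/7; sellers' price rises by Ps − P* = 383/7 − 347/7 = 36/7.
So producers capture (36/7)/12 = 3/7 of each unit of subsidy.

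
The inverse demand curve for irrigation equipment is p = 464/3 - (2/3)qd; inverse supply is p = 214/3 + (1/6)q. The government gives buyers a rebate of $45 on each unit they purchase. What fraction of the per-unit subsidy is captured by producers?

Pre-subsidy: 464/3 - (2/3)q = 214/3 + (1/6)q gives q* = 100 and p* = 88.
With the rebate, buyers effectively pay pb = ps − 45, where ps is the price sellers receive.
On the curves, pb = 464/3 - (2/3)q and ps = 214/3 + (1/6)q; the wedge ps − pb = 45 gives 214/3 + (1/6)q − (464/3 - (2/3)q) = 45, so q' = 154.
Then pb = 464/3 − (2/3)·154 = 52 and ps = 214/3 + (1/6)·154 = 97.
Buyers' price falls by p* − pb = 88 − 52 = 36; sellers' price rises by ps − p* = 97 − 88 = 9.
So producers capture 9/45 = 0.2 of each unit of subsidy.

Producer share = 0.2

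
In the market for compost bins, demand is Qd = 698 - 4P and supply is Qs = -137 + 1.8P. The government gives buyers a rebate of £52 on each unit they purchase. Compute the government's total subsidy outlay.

Pre-subsidy: 698 - 4P = -137 + 1.8P gives P* = 4175/29, Q* = 3542/29.
With the rebate, buyers effectively pay Pb = Ps − 52, where Ps is the price sellers receive.
Demand in terms of Ps becomes Qd = 698 − 4(Ps − 52) = 906 - 4Ps. Setting this equal to supply: 906 - 4Ps = -137 + 1.8Ps, so Ps = 5215/29.
Buyers pay Pb = 5215/29 − 52 = 3707/29; Q' = -137 + 1.8·(5215/29) = 5414/29.
Government outlay = subsidy × quantity = 52 × 5414/29 = 281528/29.

Government cost = 281528/29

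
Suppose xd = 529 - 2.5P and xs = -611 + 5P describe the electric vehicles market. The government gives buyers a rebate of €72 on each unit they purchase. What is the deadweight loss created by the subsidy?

Pre-subsidy: 529 - 2.5P = -611 + 5P gives P* = 152, x* = 149.
With the rebate, buyers effectively pay Pb = Ps − 72, where Ps is the price sellers receive.
Demand in terms of Ps becomes xd = 529 − 2.5(Ps − 72) = 709 - 2.5Ps. Setting this equal to supply: 709 - 2.5Ps = -611 + 5Ps, so Ps = 176.
Buyers pay Pb = 176 − 72 = 104; x' = -611 + 5·176 = 269.
The subsidy expands output by 269 − 149 = 120 past the efficient level; on those units the gap between marginal cost and willingness to pay runs from 0 up to 72.
DWL = ½ × 72 × 120 = 4320.

Deadweight loss = €4320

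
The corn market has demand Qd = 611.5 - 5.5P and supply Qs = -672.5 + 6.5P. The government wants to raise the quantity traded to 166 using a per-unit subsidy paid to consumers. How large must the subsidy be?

At Q = 166, invert demand for the buyer price: Pb = (611.5 − 166)/5.5 = 81; invert supply for the seller price: Ps = (166 − (-672.5))/6.5 = 129.
The subsidy must fill the gap: s = Ps − Pb = 129 − 81 = 48.

Required subsidy s = 48 per unit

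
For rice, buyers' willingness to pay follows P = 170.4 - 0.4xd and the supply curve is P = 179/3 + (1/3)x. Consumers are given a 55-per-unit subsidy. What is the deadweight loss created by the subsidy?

Pre-subsidy: 170.4 - 0.4x = 179/3 + (1/3)x gives x* = 151 and P* = 110.
With the rebate, buyers effectively pay Pb = Ps − 55, where Ps is the price sellers receive.
On the curves, Pb = 170.4 - 0.4x and Ps = 179/3 + (1/3)x; the wedge Ps − Pb = 55 gives 179/3 + (1/3)x − (170.4 - 0.4x) = 55, so x' = 226.
Then Pb = 170.4 − 0.4·226 = 80 and Ps = 179/3 + (1/3)·226 = 135.
The subsidy expands output by 226 − 151 = 75 past the efficient level; on those units the gap between marginal cost and willingness to pay runs from 0 up to 55.
DWL = ½ × 55 × 75 = 2062.5.

Deadweight loss = 2062.5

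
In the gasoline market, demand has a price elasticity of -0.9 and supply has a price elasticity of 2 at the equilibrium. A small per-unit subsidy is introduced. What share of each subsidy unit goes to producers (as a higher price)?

Producer share = 9/29

For a small subsidy around the equilibrium, the benefit split depends on the relative slopes, which at a point are proportional to the elasticities.
Buyer share = εs/(εs + |εd|) = 2/(2 + 0.9) = 20/29; seller share = |εd|/(εs + |εd|) = 9/29.
So producers capture 9/29 of the subsidy.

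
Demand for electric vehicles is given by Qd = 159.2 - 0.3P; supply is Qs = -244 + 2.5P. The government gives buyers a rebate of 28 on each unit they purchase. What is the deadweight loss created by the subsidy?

Pre-subsidy: 159.2 - 0.3P = -244 + 2.5P gives P* = 144, Q* = 116.
With the rebate, buyers effectively pay Pb = Ps − 28, where Ps is the price sellers receive.
Demand in terms of Ps becomes Qd = 159.2 − 0.3(Ps − 28) = 167.6 - 0.3Ps. Setting this equal to supply: 167.6 - 0.3Ps = -244 + 2.5Ps, so Ps = 147.
Buyers pay Pb = 147 − 28 = 119; Q' = -244 + 2.5·147 = 123.5.
The subsidy expands output by 123.5 − 116 = 7.5 past the efficient level; on those units the gap between marginal cost and willingness to pay runs from 0 up to 28.
DWL = ½ × 28 × 7.5 = 105.

Deadweight loss = 105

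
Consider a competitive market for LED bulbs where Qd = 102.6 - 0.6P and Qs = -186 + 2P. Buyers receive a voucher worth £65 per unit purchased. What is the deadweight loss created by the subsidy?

Deadweight loss = £975

Pre-subsidy: 102.6 - 0.6P = -186 + 2P gives P* = 111, Q* = 36.
With the rebate, buyers effectively pay Pb = Ps − 65, where Ps is the price sellers receive.
Demand in terms of Ps becomes Qd = 102.6 − 0.6(Ps − 65) = 141.6 - 0.6Ps. Setting this equal to supply: 141.6 - 0.6Ps = -186 + 2Ps, so Ps = 126.
Buyers pay Pb = 126 − 65 = 61; Q' = -186 + 2·126 = 66.
The subsidy expands output by 66 − 36 = 30 past the efficient level; on those units the gap between marginal cost and willingness to pay runs from 0 up to 65.
DWL = ½ × 65 × 30 = 975.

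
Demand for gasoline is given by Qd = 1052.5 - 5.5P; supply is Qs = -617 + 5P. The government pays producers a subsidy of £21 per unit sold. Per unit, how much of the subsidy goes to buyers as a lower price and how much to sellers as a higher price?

Buyers gain £10 per unit; sellers gain £11 per unit

Pre-subsidy: 1052.5 - 5.5P = -617 + 5P gives P* = 159, Q* = 178.
With the subsidy, sellers receive Ps = Pb + 21 for each unit, where Pb is the price buyers pay.
Supply in terms of Pb becomes Qs = -617 + 5(Pb + 21) = -512 + 5Pb. Setting this equal to demand: 1052.5 - 5.5Pb = -512 + 5Pb, so Pb = 149.
Sellers receive Ps = 149 + 21 = 170; Q' = 1052.5 − 5.5·149 = 233.
Buyers' price falls by P* − Pb = 159 − 149 = 10; sellers' price rises by Ps − P* = 170 − 159 = 11.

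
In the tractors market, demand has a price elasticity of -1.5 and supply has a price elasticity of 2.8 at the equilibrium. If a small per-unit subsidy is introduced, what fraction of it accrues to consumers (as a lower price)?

Consumer share = 28/43

For a small subsidy around the equilibrium, the benefit split depends on the relative slopes, which at a point are proportional to the elasticities.
Buyer share = εs/(εs + |εd|) = 2.8/(2.8 + 1.5) = 28/43; seller share = |εd|/(εs + |εd|) = 15/43.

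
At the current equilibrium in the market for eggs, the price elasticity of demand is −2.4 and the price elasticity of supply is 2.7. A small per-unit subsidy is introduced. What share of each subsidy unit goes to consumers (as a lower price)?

For a small subsidy around the equilibrium, the benefit split depends on the relative slopes, which at a point are proportional to the elasticities.
Buyer share = εs/(εs + |εd|) = 2.7/(2.7 + 2.4) = 9/17; seller share = |εd|/(εs + |εd|) = 8/17.

Consumer share = 9/17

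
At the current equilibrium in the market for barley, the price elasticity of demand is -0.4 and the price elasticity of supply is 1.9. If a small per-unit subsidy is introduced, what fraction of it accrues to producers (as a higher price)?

For a small subsidy around the equilibrium, the benefit split depends on the relative slopes, which at a point are proportional to the elasticities.
Buyer share = εs/(εs + |εd|) = 1.9/(1.9 + 0.4) = 19/23; seller share = |εd|/(εs + |εd|) = 4/23.
So producers capture 4/23 of the subsidy.

Producer share = 4/23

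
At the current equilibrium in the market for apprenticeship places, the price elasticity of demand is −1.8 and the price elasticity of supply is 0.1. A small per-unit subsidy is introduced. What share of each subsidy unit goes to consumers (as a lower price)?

For a small subsidy around the equilibrium, the benefit split depends on the relative slopes, which at a point are proportional to the elasticities.
Buyer share = εs/(εs + |εd|) = 0.1/(0.1 + 1.8) = 1/19; seller share = |εd|/(εs + |εd|) = 18/19.

Consumer share = 1/19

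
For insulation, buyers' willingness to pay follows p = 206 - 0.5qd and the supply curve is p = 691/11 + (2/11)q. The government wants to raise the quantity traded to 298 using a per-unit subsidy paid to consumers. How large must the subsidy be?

Required subsidy s = 60 per unit

At q = 298, from the demand curve buyers pay pb = 206 − 0.5·298 = 57; from the supply curve sellers need ps = 691/11 + (2/11)·298 = 117.
The subsidy must fill the gap: s = ps − pb = 117 − 57 = 60.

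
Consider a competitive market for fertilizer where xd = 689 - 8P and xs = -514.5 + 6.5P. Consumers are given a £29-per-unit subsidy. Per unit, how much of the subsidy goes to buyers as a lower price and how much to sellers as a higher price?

Buyers gain £13 per unit; sellers gain £16 per unit

Pre-subsidy: 689 - 8P = -514.5 + 6.5P gives P* = 83, x* = 25.
With the rebate, buyers effectively pay Pb = Ps − 29, where Ps is the price sellers receive.
Demand in terms of Ps becomes xd = 689 − 8(Ps − 29) = 921 - 8Ps. Setting this equal to supply: 921 - 8Ps = -514.5 + 6.5Ps, so Ps = 99.
Buyers pay Pb = 99 − 29 = 70; x' = -514.5 + 6.5·99 = 129.
Buyers' price falls by P* − Pb = 83 − 70 = 13; sellers' price rises by Ps − P* = 99 − 83 = 16.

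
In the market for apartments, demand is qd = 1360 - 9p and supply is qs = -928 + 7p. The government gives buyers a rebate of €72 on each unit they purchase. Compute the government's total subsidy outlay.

Government cost = €25668

Pre-subsidy: 1360 - 9p = -928 + 7p gives p* = 143, q* = 73.
With the rebate, buyers effectively pay pb = ps − 72, where ps is the price sellers receive.
Demand in terms of ps becomes qd = 1360 − 9(ps − 72) = 2008 - 9ps. Setting this equal to supply: 2008 - 9ps = -928 + 7ps, so ps = 183.5.
Buyers pay pb = 183.5 − 72 = 111.5; q' = -928 + 7·183.5 = 356.5.
Government outlay = subsidy × quantity = 72 × 356.5 = 25668.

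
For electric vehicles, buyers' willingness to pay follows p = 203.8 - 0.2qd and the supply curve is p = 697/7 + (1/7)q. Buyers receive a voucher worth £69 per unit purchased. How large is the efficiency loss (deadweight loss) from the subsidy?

Deadweight loss = £6943.125

Pre-subsidy: 203.8 - 0.2q = 697/7 + (1/7)q gives q* = 304 and p* = 143.
With the rebate, buyers effectively pay pb = ps − 69, where ps is the price sellers receive.
On the curves, pb = 203.8 - 0.2q and ps = 697/7 + (1/7)q; the wedge ps − pb = 69 gives 697/7 + (1/7)q − (203.8 - 0.2q) = 69, so q' = 505.25.
Then pb = 203.8 − 0.2·505.25 = 102.75 and ps = 697/7 + (1/7)·505.25 = 171.75.
The subsidy expands output by 505.25 − 304 = 201.25 past the efficient level; on those units the gap between marginal cost and willingness to pay runs from 0 up to 69.
DWL = ½ × 69 × 201.25 = 6943.125.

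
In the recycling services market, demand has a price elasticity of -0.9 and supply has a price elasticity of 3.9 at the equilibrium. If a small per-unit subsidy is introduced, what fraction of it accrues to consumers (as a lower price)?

For a small subsidy around the equilibrium, the benefit split depends on the relative slopes, which at a point are proportional to the elasticities.
Buyer share = εs/(εs + |εd|) = 3.9/(3.9 + 0.9) = 0.8125; seller share = |εd|/(εs + |εd|) = 0.1875.

Consumer share = 0.8125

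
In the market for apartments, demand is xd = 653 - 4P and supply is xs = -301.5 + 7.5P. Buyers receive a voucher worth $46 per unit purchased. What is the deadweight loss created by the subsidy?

Deadweight loss = $2760

Pre-subsidy: 653 - 4P = -301.5 + 7.5P gives P* = 83, x* = 321.
With the rebate, buyers effectively pay Pb = Ps − 46, where Ps is the price sellers receive.
Demand in terms of Ps becomes xd = 653 − 4(Ps − 46) = 837 - 4Ps. Setting this equal to supply: 837 - 4Ps = -301.5 + 7.5Ps, so Ps = 99.
Buyers pay Pb = 99 − 46 = 53; x' = -301.5 + 7.5·99 = 441.
The subsidy expands output by 441 − 321 = 120 past the efficient level; on those units the gap between marginal cost and willingness to pay runs from 0 up to 46.
DWL = ½ × 46 × 120 = 2760.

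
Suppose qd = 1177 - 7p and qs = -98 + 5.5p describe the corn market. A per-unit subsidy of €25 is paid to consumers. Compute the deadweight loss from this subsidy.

Deadweight loss = €962.5

Pre-subsidy: 1177 - 7p = -98 + 5.5p gives p* = 102, q* = 463.
With the rebate, buyers effectively pay pb = ps − 25, where ps is the price sellers receive.
Demand in terms of ps becomes qd = 1177 − 7(ps − 25) = 1352 - 7ps. Setting this equal to supply: 1352 - 7ps = -98 + 5.5ps, so ps = 116.
Buyers pay pb = 116 − 25 = 91; q' = -98 + 5.5·116 = 540.
The subsidy expands output by 540 − 463 = 77 past the efficient level; on those units the gap between marginal cost and willingness to pay runs from 0 up to 25.
DWL = ½ × 25 × 77 = 962.5.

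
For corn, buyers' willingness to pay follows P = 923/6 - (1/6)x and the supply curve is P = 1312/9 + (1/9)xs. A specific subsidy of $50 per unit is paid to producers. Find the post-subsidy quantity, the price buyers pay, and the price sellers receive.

x' = 209; buyers pay $119; sellers receive $169

Pre-subsidy: 923/6 - (1/6)x = 1312/9 + (1/9)x gives x* = 29 and P* = 149.
With the subsidy, sellers receive Ps = Pb + 50 for each unit, where Pb is the price buyers pay.
On the curves, Pb = 923/6 - (1/6)x and Ps = 1312/9 + (1/9)x; the wedge Ps − Pb = 50 gives 1312/9 + (1/9)x − (923/6 - (1/6)x) = 50, so x' = 209.
Then Pb = 923/6 − (1/6)·209 = 119 and Ps = 1312/9 + (1/9)·209 = 169.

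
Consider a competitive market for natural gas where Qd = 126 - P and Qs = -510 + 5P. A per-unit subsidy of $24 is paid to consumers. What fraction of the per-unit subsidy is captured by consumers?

Consumer share = 5/6

Pre-subsidy: 126 - P = -510 + 5P gives P* = 106, Q* = 20.
With the rebate, buyers effectively pay Pb = Ps − 24, where Ps is the price sellers receive.
Demand in terms of Ps becomes Qd = 126 − 1(Ps − 24) = 150 - Ps. Setting this equal to supply: 150 - Ps = -510 + 5Ps, so Ps = 110.
Buyers pay Pb = 110 − 24 = 86; Q' = -510 + 5·110 = 40.
Buyers' price falls by P* − Pb = 106 − 86 = 20; sellers' price rises by Ps − P* = 110 − 106 = 4.
So consumers capture 20/24 = 5/6 of each unit of subsidy.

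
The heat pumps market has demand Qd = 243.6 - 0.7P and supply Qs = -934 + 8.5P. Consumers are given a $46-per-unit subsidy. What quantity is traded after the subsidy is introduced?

Q' = 183.75

Pre-subsidy: 243.6 - 0.7P = -934 + 8.5P gives P* = 128, Q* = 154.
With the rebate, buyers effectively pay Pb = Ps − 46, where Ps is the price sellers receive.
Demand in terms of Ps becomes Qd = 243.6 − 0.7(Ps − 46) = 275.8 - 0.7Ps. Setting this equal to supply: 275.8 - 0.7Ps = -934 + 8.5Ps, so Ps = 131.5.
Buyers pay Pb = 131.5 − 46 = 85.5; Q' = -934 + 8.5·131.5 = 183.75.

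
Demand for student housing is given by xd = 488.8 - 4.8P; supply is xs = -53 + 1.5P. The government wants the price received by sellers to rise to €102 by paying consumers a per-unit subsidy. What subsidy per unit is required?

Required subsidy s = €21 per unit

At a seller price of 102, quantity supplied is -53 + 1.5·102 = 100.
Buyers absorb 100 only when they pay Pb with 488.8 − 4.8·Pb = 100, i.e. Pb = 81.
s = Ps − Pb = 102 − 81 = 21.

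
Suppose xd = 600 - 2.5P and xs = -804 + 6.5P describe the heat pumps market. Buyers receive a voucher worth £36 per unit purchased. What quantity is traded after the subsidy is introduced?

x' = 275

Pre-subsidy: 600 - 2.5P = -804 + 6.5P gives P* = 156, x* = 210.
With the rebate, buyers effectively pay Pb = Ps − 36, where Ps is the price sellers receive.
Demand in terms of Ps becomes xd = 600 − 2.5(Ps − 36) = 690 - 2.5Ps. Setting this equal to supply: 690 - 2.5Ps = -804 + 6.5Ps, so Ps = 166.
Buyers pay Pb = 166 − 36 = 130; x' = -804 + 6.5·166 = 275.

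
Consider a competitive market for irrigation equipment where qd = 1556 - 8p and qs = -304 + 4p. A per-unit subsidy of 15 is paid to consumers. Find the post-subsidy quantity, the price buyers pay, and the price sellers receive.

Pre-subsidy: 1556 - 8p = -304 + 4p gives p* = 155, q* = 316.
With the rebate, buyers effectively pay pb = ps − 15, where ps is the price sellers receive.
Demand in terms of ps becomes qd = 1556 − 8(ps − 15) = 1676 - 8ps. Setting this equal to supply: 1676 - 8ps = -304 + 4ps, so ps = 165.
Buyers pay pb = 165 − 15 = 150; q' = -304 + 4·165 = 356.

q' = 356; buyers pay 150; sellers receive 165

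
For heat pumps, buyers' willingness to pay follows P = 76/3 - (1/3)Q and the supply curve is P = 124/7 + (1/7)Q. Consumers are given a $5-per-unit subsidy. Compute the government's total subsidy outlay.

Government cost = $132.5

Pre-subsidy: 76/3 - (1/3)Q = 124/7 + (1/7)Q gives Q* = 16 and P* = 20.
With the rebate, buyers effectively pay Pb = Ps − 5, where Ps is the price sellers receive.
On the curves, Pb = 76/3 - (1/3)Q and Ps = 124/7 + (1/7)Q; the wedge Ps − Pb = 5 gives 124/7 + (1/7)Q − (76/3 - (1/3)Q) = 5, so Q' = 26.5.
Then Pb = 76/3 − (1/3)·26.5 = 16.5 and Ps = 124/7 + (1/7)·26.5 = 21.5.
Government outlay = subsidy × quantity = 5 × 26.5 = 132.5.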